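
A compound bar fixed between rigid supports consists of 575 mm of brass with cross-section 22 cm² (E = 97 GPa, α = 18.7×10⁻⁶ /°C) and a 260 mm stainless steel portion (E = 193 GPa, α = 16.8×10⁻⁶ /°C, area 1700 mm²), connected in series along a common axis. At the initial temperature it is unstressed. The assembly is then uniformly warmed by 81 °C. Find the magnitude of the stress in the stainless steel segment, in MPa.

If the supports were absent, the total length change would be Σ αᵢΔT Lᵢ = 18.7×10⁻⁶×81×575 + 16.8×10⁻⁶×81×260 = 1.225 mm.
The walls prevent any net length change, so an axial force P (same in every segment) develops. Compatibility: P · Σ Lᵢ/(AᵢEᵢ) = δ_free.
The series flexibility is Σ Lᵢ/(AᵢEᵢ) = 575/(2200×97×10³) + 260/(1700×193×10³) = 3.487×10⁻⁶ mm/N.
So P = 1.225 / 3.487×10⁻⁶ = 351.2 kN, compressive.
σ_{stainless steel} = P / A = 351200 / 1700 = 206.6 MPa.

σ ≈ 207 MPa (compressive)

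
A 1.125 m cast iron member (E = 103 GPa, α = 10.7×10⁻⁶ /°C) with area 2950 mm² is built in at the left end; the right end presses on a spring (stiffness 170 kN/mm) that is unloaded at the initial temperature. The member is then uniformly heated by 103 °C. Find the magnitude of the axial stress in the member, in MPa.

σ ≈ 43.8 MPa (compressive)

Free thermal expansion: δ_free = αΔT L = 10.7×10⁻⁶ × 103 × 1125 = 1.24 mm.
Let P be the compressive force at the spring. The member shortens elastically by PL/(AE) and the spring compresses by P/k; together these equal δ_free.
So P = δ_free / [L/(AE) + 1/k] = 1.24 / [ 1125/(2950×103×10³) + 1/(170×10³) ].
P = 1.24 / 9.585×10⁻⁶ = 129400 N.
σ = P/A = 129400/2950 = 43.85 MPa.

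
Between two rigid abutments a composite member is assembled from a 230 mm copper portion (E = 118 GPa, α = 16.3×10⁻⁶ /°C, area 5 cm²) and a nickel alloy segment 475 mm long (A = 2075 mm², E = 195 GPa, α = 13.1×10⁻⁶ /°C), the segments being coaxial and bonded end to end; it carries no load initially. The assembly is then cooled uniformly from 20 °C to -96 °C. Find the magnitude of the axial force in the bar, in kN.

Free thermal contraction of the whole bar: Σ αᵢΔT Lᵢ = 16.3×10⁻⁶×116×230 + 13.1×10⁻⁶×116×475 = 1.157 mm.
Since the ends are fixed, an axial force P builds up, equal in every segment, with P · Σ Lᵢ/(AᵢEᵢ) = δ_free.
Σ Lᵢ/(AᵢEᵢ) = 230/(500×118×10³) + 475/(2075×195×10³) = 5.072×10⁻⁶ mm/N.
Hence P = δ_free / Σ(L/AE) = 1.157/5.072×10⁻⁶ = 228 kN (tensile).

P ≈ 228 kN (tensile)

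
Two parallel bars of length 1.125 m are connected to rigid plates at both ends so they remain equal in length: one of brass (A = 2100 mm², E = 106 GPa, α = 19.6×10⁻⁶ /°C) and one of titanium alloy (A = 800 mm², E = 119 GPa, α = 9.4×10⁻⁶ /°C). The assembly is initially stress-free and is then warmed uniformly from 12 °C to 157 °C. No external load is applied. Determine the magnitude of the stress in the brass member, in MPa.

σ ≈ 47 MPa (compressive)

Both members must finish at the same length. With the larger α, the brass tends to over-expand; the plates restrain it, putting the brass in compression and the titanium alloy in tension. With no external load the two internal forces are equal and opposite, magnitude P.
Setting the final lengths equal and cancelling L: (α₁ − α₂)ΔT = P/(A₁E₁) + P/(A₂E₂).
|α₁ − α₂|·ΔT = 10.2×10⁻⁶ × 145 = 0.001479.
1/(A₁E₁) + 1/(A₂E₂) = 1/(2100×106×10³) + 1/(800×119×10³) = 1.5×10⁻⁸ N⁻¹.
So P = 0.001479 / 1.5×10⁻⁸ = 98.62 kN.
σ_{brass} = P/A₁ = 98620/2100 = 46.96 MPa, compressive.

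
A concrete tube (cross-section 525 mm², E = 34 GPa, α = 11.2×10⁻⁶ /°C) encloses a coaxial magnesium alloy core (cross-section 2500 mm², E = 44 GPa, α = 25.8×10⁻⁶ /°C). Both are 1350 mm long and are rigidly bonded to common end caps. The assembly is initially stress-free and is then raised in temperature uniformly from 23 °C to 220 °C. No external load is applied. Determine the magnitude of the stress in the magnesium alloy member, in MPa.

The magnesium alloy has the larger α, so on heating it would change length more than the concrete if both were free. The rigid plates force a common final length, so the magnesium alloy is put into compression and the concrete into tension, with equal and opposite forces P (no external load).
Setting the final lengths equal and cancelling L: (α₁ − α₂)ΔT = P/(A₁E₁) + P/(A₂E₂).
|α₁ − α₂|·ΔT = 14.6×10⁻⁶ × 197 = 0.002876.
1/(A₁E₁) + 1/(A₂E₂) = 1/(525×34×10³) + 1/(2500×44×10³) = 6.511×10⁻⁸ N⁻¹.
So P = 0.002876 / 6.511×10⁻⁸ = 44.17 kN.
σ_{magnesium alloy} = P/A₂ = 44170/2500 = 17.67 MPa, compressive.

σ ≈ 17.7 MPa (compressive)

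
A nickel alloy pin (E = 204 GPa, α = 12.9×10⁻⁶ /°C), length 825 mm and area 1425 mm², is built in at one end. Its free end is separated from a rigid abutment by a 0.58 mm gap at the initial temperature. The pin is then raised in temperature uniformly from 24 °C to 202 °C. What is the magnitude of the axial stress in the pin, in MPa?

σ ≈ 325 MPa (compressive)

If the wall were absent the pin would grow by αΔT L = 12.9×10⁻⁶ × 178 × 825 = 1.894 mm.
After closing the 0.58 mm clearance, 1.894 − 0.58 = 1.314 mm of expansion remains to be suppressed by the wall.
Compatibility: PL/(AE) = 1.314 mm, so σ = P/A = E × (1.314/825) = 325 MPa.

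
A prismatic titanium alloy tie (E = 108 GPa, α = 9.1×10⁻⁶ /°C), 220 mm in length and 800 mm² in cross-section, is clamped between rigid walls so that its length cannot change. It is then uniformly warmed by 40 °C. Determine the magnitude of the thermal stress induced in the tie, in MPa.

σ ≈ 39.3 MPa (compressive)

With length fixed, the mechanical strain must cancel the thermal strain αΔT = 9.1×10⁻⁶ × 40 = 364×10⁻⁶.
σ = EαΔT = 108×10³ × 9.1×10⁻⁶ × 40 = 39.31 MPa (compressive; the tie is trying to expand).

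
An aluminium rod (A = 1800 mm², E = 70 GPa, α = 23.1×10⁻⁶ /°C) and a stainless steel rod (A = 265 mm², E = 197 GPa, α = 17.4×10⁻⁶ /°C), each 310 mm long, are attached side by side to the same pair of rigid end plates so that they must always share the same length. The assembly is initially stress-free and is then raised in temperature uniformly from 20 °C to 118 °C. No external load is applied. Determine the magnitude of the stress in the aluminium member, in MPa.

Equilibrium of a rigid end plate with no external load gives equal and opposite internal forces ±P in the two members. Since α_{aluminium} > α_{stainless steel}, heating drives the aluminium into compression and the stainless steel into tension.
Equating the net (thermal + elastic) strains gives |α₁ − α₂|·ΔT = P·[1/(A₁E₁) + 1/(A₂E₂)].
|α₁ − α₂|·ΔT = 5.7×10⁻⁶ × 98 = 0.0005586.
1/(A₁E₁) + 1/(A₂E₂) = 1/(1800×70×10³) + 1/(265×197×10³) = 2.709×10⁻⁸ N⁻¹.
So P = 0.0005586 / 2.709×10⁻⁸ = 20.62 kN.
σ_{aluminium} = P/A₁ = 20620/1800 = 11.45 MPa, compressive.

σ ≈ 11.5 MPa (compressive)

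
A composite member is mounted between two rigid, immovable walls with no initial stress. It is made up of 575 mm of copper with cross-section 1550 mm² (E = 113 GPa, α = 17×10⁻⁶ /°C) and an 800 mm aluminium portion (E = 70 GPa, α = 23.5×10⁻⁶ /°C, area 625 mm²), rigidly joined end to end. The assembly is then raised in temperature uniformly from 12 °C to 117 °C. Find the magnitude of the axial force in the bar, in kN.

P ≈ 139 kN (compressive)

If the supports were absent, the total length change would be Σ αᵢΔT Lᵢ = 17×10⁻⁶×105×575 + 23.5×10⁻⁶×105×800 = 3 mm.
Since the ends are fixed, an axial force P builds up, equal in every segment, with P · Σ Lᵢ/(AᵢEᵢ) = δ_free.
The series flexibility is Σ Lᵢ/(AᵢEᵢ) = 575/(1550×113×10³) + 800/(625×70×10³) = 2.157×10⁻⁵ mm/N.
Hence P = δ_free / Σ(L/AE) = 3/2.157×10⁻⁵ = 139.1 kN (compressive).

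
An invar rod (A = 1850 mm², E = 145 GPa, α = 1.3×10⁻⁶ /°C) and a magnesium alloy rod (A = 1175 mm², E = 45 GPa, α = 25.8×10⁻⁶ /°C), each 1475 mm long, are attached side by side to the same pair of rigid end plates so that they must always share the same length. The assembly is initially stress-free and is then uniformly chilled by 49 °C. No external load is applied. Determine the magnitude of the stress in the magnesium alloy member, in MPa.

σ ≈ 45.1 MPa (tensile)

Equilibrium of a rigid end plate with no external load gives equal and opposite internal forces ±P in the two members. Since α_{magnesium alloy} > α_{invar}, cooling drives the magnesium alloy into tension and the invar into compression.
Compatibility of the two members (thermal + elastic change equal): (α₁ − α₂)ΔT = P·[1/(A₁E₁) + 1/(A₂E₂)].
|α₁ − α₂|·ΔT = 24.5×10⁻⁶ × 49 = 0.0012.
1/(A₁E₁) + 1/(A₂E₂) = 1/(1850×145×10³) + 1/(1175×45×10³) = 2.264×10⁻⁸ N⁻¹.
So P = 0.0012 / 2.264×10⁻⁸ = 53.02 kN.
σ_{magnesium alloy} = P/A₂ = 53020/1175 = 45.13 MPa, tensile.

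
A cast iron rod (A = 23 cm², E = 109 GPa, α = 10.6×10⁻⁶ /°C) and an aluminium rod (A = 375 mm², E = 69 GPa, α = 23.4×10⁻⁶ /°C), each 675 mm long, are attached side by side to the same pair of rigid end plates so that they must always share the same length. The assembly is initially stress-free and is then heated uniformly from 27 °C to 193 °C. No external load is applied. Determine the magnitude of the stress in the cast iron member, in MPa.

σ ≈ 21.7 MPa (tensile)

Equilibrium of a rigid end plate with no external load gives equal and opposite internal forces ±P in the two members. Since α_{aluminium} > α_{cast iron}, heating drives the aluminium into compression and the cast iron into tension.
Compatibility of the two members (thermal + elastic change equal): (α₁ − α₂)ΔT = P·[1/(A₁E₁) + 1/(A₂E₂)].
|α₁ − α₂|·ΔT = 12.8×10⁻⁶ × 166 = 0.002125.
1/(A₁E₁) + 1/(A₂E₂) = 1/(2300×109×10³) + 1/(375×69×10³) = 4.264×10⁻⁸ N⁻¹.
P = 0.002125 / 4.264×10⁻⁸ = 49840 N = 49.84 kN.
σ_{cast iron} = P/A₁ = 49840/2300 = 21.67 MPa, tensile.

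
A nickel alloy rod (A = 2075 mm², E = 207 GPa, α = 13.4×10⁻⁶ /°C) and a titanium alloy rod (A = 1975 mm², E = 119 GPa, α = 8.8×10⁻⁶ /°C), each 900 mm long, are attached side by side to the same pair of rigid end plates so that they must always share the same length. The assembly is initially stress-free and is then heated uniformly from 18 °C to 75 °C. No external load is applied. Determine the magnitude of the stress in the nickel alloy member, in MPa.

σ ≈ 19.2 MPa (compressive)

Equilibrium of a rigid end plate with no external load gives equal and opposite internal forces ±P in the two members. Since α_{nickel alloy} > α_{titanium alloy}, heating drives the nickel alloy into compression and the titanium alloy into tension.
Compatibility of the two members (thermal + elastic change equal): (α₁ − α₂)ΔT = P·[1/(A₁E₁) + 1/(A₂E₂)].
|α₁ − α₂|·ΔT = 4.6×10⁻⁶ × 57 = 0.0002622.
1/(A₁E₁) + 1/(A₂E₂) = 1/(2075×207×10³) + 1/(1975×119×10³) = 6.583×10⁻⁹ N⁻¹.
P = 0.0002622 / 6.583×10⁻⁹ = 39830 N = 39.83 kN.
σ_{nickel alloy} = P/A₁ = 39830/2075 = 19.2 MPa, compressive.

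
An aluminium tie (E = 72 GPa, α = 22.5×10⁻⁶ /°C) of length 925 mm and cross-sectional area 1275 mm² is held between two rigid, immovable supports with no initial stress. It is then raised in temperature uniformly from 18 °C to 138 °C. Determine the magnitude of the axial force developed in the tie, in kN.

P ≈ 248 kN (compressive)

With zero net strain, σ = E·αΔT = 72 GPa × 22.5×10⁻⁶ × 120 = 194.4 MPa.
Then P = σA = 194.4 × 1275 mm² = 247.9 kN, compressive.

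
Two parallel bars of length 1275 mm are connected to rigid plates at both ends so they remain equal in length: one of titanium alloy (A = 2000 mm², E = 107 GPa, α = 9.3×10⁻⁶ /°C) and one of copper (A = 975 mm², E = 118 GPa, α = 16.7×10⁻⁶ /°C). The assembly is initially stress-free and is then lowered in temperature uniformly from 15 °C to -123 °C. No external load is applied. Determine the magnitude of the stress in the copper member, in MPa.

σ ≈ 78.4 MPa (tensile)

Both members must finish at the same length. With the larger α, the copper tends to over-contract; the plates restrain it, putting the copper in tension and the titanium alloy in compression. With no external load the two internal forces are equal and opposite, magnitude P.
Equating the net (thermal + elastic) strains gives |α₁ − α₂|·ΔT = P·[1/(A₁E₁) + 1/(A₂E₂)].
|α₁ − α₂|·ΔT = 7.4×10⁻⁶ × 138 = 0.001021.
1/(A₁E₁) + 1/(A₂E₂) = 1/(2000×107×10³) + 1/(975×118×10³) = 1.336×10⁻⁸ N⁻¹.
P = 0.001021 / 1.336×10⁻⁸ = 76410 N = 76.41 kN.
σ_{copper} = P/A₂ = 76410/975 = 78.37 MPa, tensile.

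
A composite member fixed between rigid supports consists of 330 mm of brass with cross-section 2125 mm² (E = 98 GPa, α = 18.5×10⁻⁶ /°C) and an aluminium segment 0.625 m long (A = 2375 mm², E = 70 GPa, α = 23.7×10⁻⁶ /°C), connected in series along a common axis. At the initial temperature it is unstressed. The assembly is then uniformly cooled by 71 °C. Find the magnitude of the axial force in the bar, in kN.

P ≈ 278 kN (tensile)

Free thermal contraction of the whole bar: Σ αᵢΔT Lᵢ = 18.5×10⁻⁶×71×330 + 23.7×10⁻⁶×71×625 = 1.485 mm.
The rigid supports impose zero overall length change; the single axial force P common to all segments must satisfy P Σ Lᵢ/(AᵢEᵢ) = δ_free.
The series flexibility is Σ Lᵢ/(AᵢEᵢ) = 330/(2125×98×10³) + 625/(2375×70×10³) = 5.344×10⁻⁶ mm/N.
So P = 1.485 / 5.344×10⁻⁶ = 277.9 kN, tensile.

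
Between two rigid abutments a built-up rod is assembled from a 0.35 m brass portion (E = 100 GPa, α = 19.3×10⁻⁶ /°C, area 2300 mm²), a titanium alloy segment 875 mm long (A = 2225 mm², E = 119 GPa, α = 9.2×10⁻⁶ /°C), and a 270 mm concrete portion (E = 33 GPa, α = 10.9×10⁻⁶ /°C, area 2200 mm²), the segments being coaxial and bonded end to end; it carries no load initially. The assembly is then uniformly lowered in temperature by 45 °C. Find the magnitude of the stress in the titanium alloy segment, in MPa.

σ ≈ 42 MPa (tensile)

If the supports were absent, the total length change would be Σ αᵢΔT Lᵢ = 19.3×10⁻⁶×45×350 + 9.2×10⁻⁶×45×875 + 10.9×10⁻⁶×45×270 = 0.7987 mm.
The walls prevent any net length change, so an axial force P (same in every segment) develops. Compatibility: P · Σ Lᵢ/(AᵢEᵢ) = δ_free.
Σ Lᵢ/(AᵢEᵢ) = 350/(2300×100×10³) + 875/(2225×119×10³) + 270/(2200×33×10³) = 8.545×10⁻⁶ mm/N.
Hence P = δ_free / Σ(L/AE) = 0.7987/8.545×10⁻⁶ = 93.46 kN (tensile).
σ_{titanium alloy} = P / A = 93460 / 2225 = 42 MPa.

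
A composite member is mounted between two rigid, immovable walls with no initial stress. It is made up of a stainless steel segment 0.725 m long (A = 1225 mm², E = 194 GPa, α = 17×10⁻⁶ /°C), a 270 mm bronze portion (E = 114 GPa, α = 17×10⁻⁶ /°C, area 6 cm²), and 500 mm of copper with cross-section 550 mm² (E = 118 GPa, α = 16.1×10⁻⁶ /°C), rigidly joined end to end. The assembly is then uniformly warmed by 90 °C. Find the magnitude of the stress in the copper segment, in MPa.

σ ≈ 278 MPa (compressive)

Free thermal expansion of the whole bar: Σ αᵢΔT Lᵢ = 17×10⁻⁶×90×725 + 17×10⁻⁶×90×270 + 16.1×10⁻⁶×90×500 = 2.247 mm.
The walls prevent any net length change, so an axial force P (same in every segment) develops. Compatibility: P · Σ Lᵢ/(AᵢEᵢ) = δ_free.
Σ Lᵢ/(AᵢEᵢ) = 725/(1225×194×10³) + 270/(600×114×10³) + 500/(550×118×10³) = 1.47×10⁻⁵ mm/N.
Hence P = δ_free / Σ(L/AE) = 2.247/1.47×10⁻⁵ = 152.8 kN (compressive).
σ_{copper} = P / A = 152800 / 550 = 277.9 MPa.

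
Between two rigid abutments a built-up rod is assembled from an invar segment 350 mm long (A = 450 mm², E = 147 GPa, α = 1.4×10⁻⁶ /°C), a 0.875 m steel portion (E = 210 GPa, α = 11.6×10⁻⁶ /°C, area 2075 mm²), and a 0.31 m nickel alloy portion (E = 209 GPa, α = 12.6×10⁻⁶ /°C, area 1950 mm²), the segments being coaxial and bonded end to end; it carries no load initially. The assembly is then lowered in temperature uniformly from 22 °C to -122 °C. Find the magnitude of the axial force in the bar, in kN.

P ≈ 260 kN (tensile)

Free thermal contraction of the whole bar: Σ αᵢΔT Lᵢ = 1.4×10⁻⁶×144×350 + 11.6×10⁻⁶×144×875 + 12.6×10⁻⁶×144×310 = 2.095 mm.
The rigid supports impose zero overall length change; the single axial force P common to all segments must satisfy P Σ Lᵢ/(AᵢEᵢ) = δ_free.
The series flexibility is Σ Lᵢ/(AᵢEᵢ) = 350/(450×147×10³) + 875/(2075×210×10³) + 310/(1950×209×10³) = 8.06×10⁻⁶ mm/N.
P = 2.095 / 8.06×10⁻⁶ = 259900 N = 259.9 kN, tensile.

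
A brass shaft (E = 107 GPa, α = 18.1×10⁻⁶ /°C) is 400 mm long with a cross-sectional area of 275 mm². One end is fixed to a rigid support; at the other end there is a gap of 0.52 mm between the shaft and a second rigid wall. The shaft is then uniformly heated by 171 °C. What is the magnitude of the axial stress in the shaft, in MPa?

Unrestrained expansion: δ_free = αΔT L = 18.1×10⁻⁶ × 171 × 400 = 1.238 mm.
After closing the 0.52 mm clearance, 1.238 − 0.52 = 0.718 mm of expansion remains to be suppressed by the wall.
That suppressed elongation corresponds to σ = E·Δ/L = 107×10³ × 0.718/400 = 192.1 MPa.

σ ≈ 192 MPa (compressive)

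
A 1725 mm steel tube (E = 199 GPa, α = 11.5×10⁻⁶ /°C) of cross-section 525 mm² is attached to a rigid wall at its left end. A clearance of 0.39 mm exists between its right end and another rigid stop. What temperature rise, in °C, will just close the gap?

The gap closes when αΔT L = 0.39 mm, since the tube is still unstressed at that instant.
ΔT = 0.39 / (11.5×10⁻⁶ × 1725) = 19.66 °C.

ΔT ≈ 19.7 °C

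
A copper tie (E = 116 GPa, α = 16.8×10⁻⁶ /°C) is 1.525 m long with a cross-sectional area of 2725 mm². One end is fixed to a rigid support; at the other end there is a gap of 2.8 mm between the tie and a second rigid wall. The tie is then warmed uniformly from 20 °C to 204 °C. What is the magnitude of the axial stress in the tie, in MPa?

If the wall were absent the tie would grow by αΔT L = 16.8×10⁻⁶ × 184 × 1525 = 4.714 mm.
The gap closes (δ_free > 2.8 mm) and the wall then resists a further 4.714 − 2.8 = 1.914 mm of expansion.
So σ = E(δ_free − g)/L = 116×10³ × 1.914/1525 = 145.6 MPa.

σ ≈ 146 MPa (compressive)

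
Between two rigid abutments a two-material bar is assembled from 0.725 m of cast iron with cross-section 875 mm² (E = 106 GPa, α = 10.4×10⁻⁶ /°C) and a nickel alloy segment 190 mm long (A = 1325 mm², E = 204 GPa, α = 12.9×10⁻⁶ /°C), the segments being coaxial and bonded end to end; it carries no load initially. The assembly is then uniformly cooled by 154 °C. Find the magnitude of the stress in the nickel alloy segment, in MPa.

σ ≈ 136 MPa (tensile)

With the walls removed the bar would change length by δ_free = Σ αᵢΔT Lᵢ = 10.4×10⁻⁶×154×725 + 12.9×10⁻⁶×154×190 = 1.539 mm.
The walls prevent any net length change, so an axial force P (same in every segment) develops. Compatibility: P · Σ Lᵢ/(AᵢEᵢ) = δ_free.
Σ Lᵢ/(AᵢEᵢ) = 725/(875×106×10³) + 190/(1325×204×10³) = 8.52×10⁻⁶ mm/N.
P = 1.539 / 8.52×10⁻⁶ = 180600 N = 180.6 kN, tensile.
σ_{nickel alloy} = P / A = 180600 / 1325 = 136.3 MPa.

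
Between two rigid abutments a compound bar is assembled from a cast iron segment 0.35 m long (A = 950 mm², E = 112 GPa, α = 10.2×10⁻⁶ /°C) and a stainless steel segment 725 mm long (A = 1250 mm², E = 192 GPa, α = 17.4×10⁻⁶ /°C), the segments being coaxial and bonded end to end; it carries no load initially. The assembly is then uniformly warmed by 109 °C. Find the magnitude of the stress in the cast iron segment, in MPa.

σ ≈ 294 MPa (compressive)

With the walls removed the bar would change length by δ_free = Σ αᵢΔT Lᵢ = 10.2×10⁻⁶×109×350 + 17.4×10⁻⁶×109×725 = 1.764 mm.
Since the ends are fixed, an axial force P builds up, equal in every segment, with P · Σ Lᵢ/(AᵢEᵢ) = δ_free.
Σ Lᵢ/(AᵢEᵢ) = 350/(950×112×10³) + 725/(1250×192×10³) = 6.31×10⁻⁶ mm/N.
P = 1.764 / 6.31×10⁻⁶ = 279600 N = 279.6 kN, compressive.
σ_{cast iron} = P / A = 279600 / 950 = 294.3 MPa.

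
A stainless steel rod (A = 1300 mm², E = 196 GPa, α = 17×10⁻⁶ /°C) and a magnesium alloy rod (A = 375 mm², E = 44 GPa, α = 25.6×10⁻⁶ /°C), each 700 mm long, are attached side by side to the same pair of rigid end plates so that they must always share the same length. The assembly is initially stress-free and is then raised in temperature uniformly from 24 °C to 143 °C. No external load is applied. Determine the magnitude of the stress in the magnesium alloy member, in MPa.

The magnesium alloy has the larger α, so on heating it would change length more than the stainless steel if both were free. The rigid plates force a common final length, so the magnesium alloy is put into compression and the stainless steel into tension, with equal and opposite forces P (no external load).
Setting the final lengths equal and cancelling L: (α₁ − α₂)ΔT = P/(A₁E₁) + P/(A₂E₂).
|α₁ − α₂|·ΔT = 8.6×10⁻⁶ × 119 = 0.001023.
1/(A₁E₁) + 1/(A₂E₂) = 1/(1300×196×10³) + 1/(375×44×10³) = 6.453×10⁻⁸ N⁻¹.
So P = 0.001023 / 6.453×10⁻⁸ = 15.86 kN.
σ_{magnesium alloy} = P/A₂ = 15860/375 = 42.29 MPa, compressive.

σ ≈ 42.3 MPa (compressive)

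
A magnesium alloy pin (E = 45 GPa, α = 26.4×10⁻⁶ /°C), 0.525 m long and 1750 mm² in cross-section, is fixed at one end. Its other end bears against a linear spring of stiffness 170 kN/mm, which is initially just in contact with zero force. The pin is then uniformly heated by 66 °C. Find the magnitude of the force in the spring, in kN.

P ≈ 72.9 kN

The unrestrained thermal change is αΔT L = 26.4×10⁻⁶ × 66 × 525 = 0.9148 mm.
Let P be the compressive force at the spring. The pin shortens elastically by PL/(AE) and the spring compresses by P/k; together these equal δ_free.
P [ L/(AE) + 1/k ] = δ_free → P [ 525/(1750×45×10³) + 1/(170×10³) ] = 0.9148.
P = 0.9148 / 1.255×10⁻⁵ = 72890 N.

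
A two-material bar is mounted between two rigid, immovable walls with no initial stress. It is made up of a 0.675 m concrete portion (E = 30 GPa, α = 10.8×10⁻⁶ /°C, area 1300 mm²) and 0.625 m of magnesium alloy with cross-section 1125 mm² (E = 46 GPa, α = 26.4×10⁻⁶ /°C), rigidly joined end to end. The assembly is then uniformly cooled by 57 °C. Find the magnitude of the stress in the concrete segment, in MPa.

σ ≈ 35.5 MPa (tensile)

Free thermal contraction of the whole bar: Σ αᵢΔT Lᵢ = 10.8×10⁻⁶×57×675 + 26.4×10⁻⁶×57×625 = 1.356 mm.
The rigid supports impose zero overall length change; the single axial force P common to all segments must satisfy P Σ Lᵢ/(AᵢEᵢ) = δ_free.
The series flexibility is Σ Lᵢ/(AᵢEᵢ) = 675/(1300×30×10³) + 625/(1125×46×10³) = 2.938×10⁻⁵ mm/N.
So P = 1.356 / 2.938×10⁻⁵ = 46.15 kN, tensile.
σ_{concrete} = P / A = 46150 / 1300 = 35.5 MPa.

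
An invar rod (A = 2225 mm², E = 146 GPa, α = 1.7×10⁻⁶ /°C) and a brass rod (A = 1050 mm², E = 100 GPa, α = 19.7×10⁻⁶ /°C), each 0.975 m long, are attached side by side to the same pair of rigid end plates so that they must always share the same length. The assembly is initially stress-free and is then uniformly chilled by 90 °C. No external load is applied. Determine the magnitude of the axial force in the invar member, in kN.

P ≈ 129 kN (compressive in the invar)

The brass has the larger α, so on cooling it would change length more than the invar if both were free. The rigid plates force a common final length, so the brass is put into tension and the invar into compression, with equal and opposite forces P (no external load).
Setting the final lengths equal and cancelling L: (α₁ − α₂)ΔT = P/(A₁E₁) + P/(A₂E₂).
|α₁ − α₂|·ΔT = 18×10⁻⁶ × 90 = 0.00162.
1/(A₁E₁) + 1/(A₂E₂) = 1/(2225×146×10³) + 1/(1050×100×10³) = 1.26×10⁻⁸ N⁻¹.
P = 0.00162 / 1.26×10⁻⁸ = 128500 N = 128.5 kN.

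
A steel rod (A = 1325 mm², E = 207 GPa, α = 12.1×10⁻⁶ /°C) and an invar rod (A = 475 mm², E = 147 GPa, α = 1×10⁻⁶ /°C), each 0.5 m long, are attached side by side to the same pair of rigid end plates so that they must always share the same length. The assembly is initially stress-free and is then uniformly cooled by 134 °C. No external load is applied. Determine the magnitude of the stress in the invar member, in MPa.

The steel has the larger α, so on cooling it would change length more than the invar if both were free. The rigid plates force a common final length, so the steel is put into tension and the invar into compression, with equal and opposite forces P (no external load).
Compatibility of the two members (thermal + elastic change equal): (α₁ − α₂)ΔT = P·[1/(A₁E₁) + 1/(A₂E₂)].
|α₁ − α₂|·ΔT = 11.1×10⁻⁶ × 134 = 0.001487.
1/(A₁E₁) + 1/(A₂E₂) = 1/(1325×207×10³) + 1/(475×147×10³) = 1.797×10⁻⁸ N⁻¹.
P = 0.001487 / 1.797×10⁻⁸ = 82780 N = 82.78 kN.
σ_{invar} = P/A₂ = 82780/475 = 174.3 MPa, compressive.

σ ≈ 174 MPa (compressive)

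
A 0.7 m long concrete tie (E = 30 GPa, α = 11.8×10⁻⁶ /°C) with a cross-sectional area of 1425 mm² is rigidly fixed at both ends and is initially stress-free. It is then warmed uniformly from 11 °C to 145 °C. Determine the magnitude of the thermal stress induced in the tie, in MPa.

σ ≈ 47.4 MPa (compressive)

With length fixed, the mechanical strain must cancel the thermal strain αΔT = 11.8×10⁻⁶ × 134 = 1581.2×10⁻⁶.
σ = EαΔT = 30×10³ × 11.8×10⁻⁶ × 134 = 47.44 MPa (compressive; the tie is trying to expand).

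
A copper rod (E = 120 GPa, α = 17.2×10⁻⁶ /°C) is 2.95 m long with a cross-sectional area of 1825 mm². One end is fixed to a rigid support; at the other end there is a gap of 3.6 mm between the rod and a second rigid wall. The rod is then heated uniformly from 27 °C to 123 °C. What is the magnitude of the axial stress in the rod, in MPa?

σ ≈ 51.7 MPa (compressive)

Free thermal elongation = αΔT L = 17.2×10⁻⁶ × 96 × 2950 = 4.871 mm.
This exceeds the 3.6 mm gap, so the wall pushes back. The portion of expansion that must be recovered elastically is δ_free − gap = 4.871 − 3.6 = 1.271 mm.
Compatibility: PL/(AE) = 1.271 mm, so σ = P/A = E × (1.271/2950) = 51.7 MPa.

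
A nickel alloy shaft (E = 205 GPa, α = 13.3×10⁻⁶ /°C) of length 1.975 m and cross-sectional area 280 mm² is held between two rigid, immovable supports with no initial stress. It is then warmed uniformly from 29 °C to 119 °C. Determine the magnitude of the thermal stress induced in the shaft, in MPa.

The supports are rigid, so the total axial strain is zero. The restrained thermal strain is ε = αΔT = 13.3×10⁻⁶ × 90 = 1197×10⁻⁶.
Hence σ = E·αΔT = 205×10³ × 1197×10⁻⁶ = 245.4 MPa, compressive.

σ ≈ 245 MPa (compressive)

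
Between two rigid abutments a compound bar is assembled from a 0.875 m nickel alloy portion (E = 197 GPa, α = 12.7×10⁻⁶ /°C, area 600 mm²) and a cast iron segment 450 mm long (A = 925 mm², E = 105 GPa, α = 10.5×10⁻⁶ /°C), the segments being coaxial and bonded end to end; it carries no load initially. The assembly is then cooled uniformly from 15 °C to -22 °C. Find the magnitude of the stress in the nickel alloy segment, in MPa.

Free thermal contraction of the whole bar: Σ αᵢΔT Lᵢ = 12.7×10⁻⁶×37×875 + 10.5×10⁻⁶×37×450 = 0.586 mm.
The rigid supports impose zero overall length change; the single axial force P common to all segments must satisfy P Σ Lᵢ/(AᵢEᵢ) = δ_free.
The series flexibility is Σ Lᵢ/(AᵢEᵢ) = 875/(600×197×10³) + 450/(925×105×10³) = 1.204×10⁻⁵ mm/N.
P = 0.586 / 1.204×10⁻⁵ = 48690 N = 48.69 kN, tensile.
σ_{nickel alloy} = P / A = 48690 / 600 = 81.14 MPa.

σ ≈ 81.1 MPa (tensile)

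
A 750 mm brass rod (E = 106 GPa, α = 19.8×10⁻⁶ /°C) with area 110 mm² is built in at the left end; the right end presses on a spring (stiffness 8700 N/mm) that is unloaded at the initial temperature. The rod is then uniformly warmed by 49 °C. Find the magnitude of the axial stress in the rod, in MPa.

σ ≈ 36.9 MPa (compressive)

Free thermal expansion: δ_free = αΔT L = 19.8×10⁻⁶ × 49 × 750 = 0.7277 mm.
Let P be the compressive force at the spring. The rod shortens elastically by PL/(AE) and the spring compresses by P/k; together these equal δ_free.
So P = δ_free / [L/(AE) + 1/k] = 0.7277 / [ 750/(110×106×10³) + 1/(8700) ].
P = 0.7277 / 0.0001793 = 4059 N.
σ = P/A = 4059/110 = 36.9 MPa.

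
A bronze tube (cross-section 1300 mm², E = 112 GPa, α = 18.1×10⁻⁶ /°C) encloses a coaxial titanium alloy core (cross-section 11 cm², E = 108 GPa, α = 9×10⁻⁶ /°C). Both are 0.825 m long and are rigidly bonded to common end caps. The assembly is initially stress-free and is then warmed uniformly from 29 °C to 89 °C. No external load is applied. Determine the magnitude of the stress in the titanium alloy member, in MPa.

σ ≈ 32.5 MPa (tensile)

Equilibrium of a rigid end plate with no external load gives equal and opposite internal forces ±P in the two members. Since α_{bronze} > α_{titanium alloy}, heating drives the bronze into compression and the titanium alloy into tension.
Compatibility of the two members (thermal + elastic change equal): (α₁ − α₂)ΔT = P·[1/(A₁E₁) + 1/(A₂E₂)].
|α₁ − α₂|·ΔT = 9.1×10⁻⁶ × 60 = 0.000546.
1/(A₁E₁) + 1/(A₂E₂) = 1/(1300×112×10³) + 1/(1100×108×10³) = 1.529×10⁻⁸ N⁻¹.
So P = 0.000546 / 1.529×10⁻⁸ = 35.72 kN.
σ_{titanium alloy} = P/A₂ = 35720/1100 = 32.47 MPa, tensile.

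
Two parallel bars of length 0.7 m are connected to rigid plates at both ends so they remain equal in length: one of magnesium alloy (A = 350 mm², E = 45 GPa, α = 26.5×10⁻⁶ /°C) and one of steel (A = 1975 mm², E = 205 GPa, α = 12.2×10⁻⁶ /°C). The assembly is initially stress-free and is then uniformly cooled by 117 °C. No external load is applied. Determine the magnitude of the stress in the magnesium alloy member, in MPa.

σ ≈ 72.5 MPa (tensile)

The magnesium alloy has the larger α, so on cooling it would change length more than the steel if both were free. The rigid plates force a common final length, so the magnesium alloy is put into tension and the steel into compression, with equal and opposite forces P (no external load).
Equating the net (thermal + elastic) strains gives |α₁ − α₂|·ΔT = P·[1/(A₁E₁) + 1/(A₂E₂)].
|α₁ − α₂|·ΔT = 14.3×10⁻⁶ × 117 = 0.001673.
1/(A₁E₁) + 1/(A₂E₂) = 1/(350×45×10³) + 1/(1975×205×10³) = 6.596×10⁻⁸ N⁻¹.
P = 0.001673 / 6.596×10⁻⁸ = 25360 N = 25.36 kN.
σ_{magnesium alloy} = P/A₁ = 25360/350 = 72.47 MPa, tensile.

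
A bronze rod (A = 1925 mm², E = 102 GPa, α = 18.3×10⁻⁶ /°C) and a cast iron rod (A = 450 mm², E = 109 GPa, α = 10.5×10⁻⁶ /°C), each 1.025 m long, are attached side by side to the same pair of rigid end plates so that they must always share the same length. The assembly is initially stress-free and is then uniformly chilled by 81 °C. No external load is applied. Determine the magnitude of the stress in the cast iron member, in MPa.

σ ≈ 55.1 MPa (compressive)

The bronze has the larger α, so on cooling it would change length more than the cast iron if both were free. The rigid plates force a common final length, so the bronze is put into tension and the cast iron into compression, with equal and opposite forces P (no external load).
Setting the final lengths equal and cancelling L: (α₁ − α₂)ΔT = P/(A₁E₁) + P/(A₂E₂).
|α₁ − α₂|·ΔT = 7.8×10⁻⁶ × 81 = 0.0006318.
1/(A₁E₁) + 1/(A₂E₂) = 1/(1925×102×10³) + 1/(450×109×10³) = 2.548×10⁻⁸ N⁻¹.
So P = 0.0006318 / 2.548×10⁻⁸ = 24.8 kN.
σ_{cast iron} = P/A₂ = 24800/450 = 55.1 MPa, compressive.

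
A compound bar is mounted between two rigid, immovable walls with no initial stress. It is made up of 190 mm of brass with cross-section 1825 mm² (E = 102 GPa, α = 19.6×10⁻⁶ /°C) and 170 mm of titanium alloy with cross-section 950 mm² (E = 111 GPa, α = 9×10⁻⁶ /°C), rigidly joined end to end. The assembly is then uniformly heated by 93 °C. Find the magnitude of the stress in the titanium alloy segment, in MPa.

Free thermal expansion of the whole bar: Σ αᵢΔT Lᵢ = 19.6×10⁻⁶×93×190 + 9×10⁻⁶×93×170 = 0.4886 mm.
The rigid supports impose zero overall length change; the single axial force P common to all segments must satisfy P Σ Lᵢ/(AᵢEᵢ) = δ_free.
The series flexibility is Σ Lᵢ/(AᵢEᵢ) = 190/(1825×102×10³) + 170/(950×111×10³) = 2.633×10⁻⁶ mm/N.
P = 0.4886 / 2.633×10⁻⁶ = 185600 N = 185.6 kN, compressive.
σ_{titanium alloy} = P / A = 185600 / 950 = 195.4 MPa.

σ ≈ 195 MPa (compressive)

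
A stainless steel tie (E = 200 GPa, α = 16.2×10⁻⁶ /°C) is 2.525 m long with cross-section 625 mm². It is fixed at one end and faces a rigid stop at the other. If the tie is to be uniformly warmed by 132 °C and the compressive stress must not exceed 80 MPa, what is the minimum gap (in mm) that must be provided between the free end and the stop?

g ≈ 4.39 mm

Free expansion if unrestrained: δ_free = αΔT L = 16.2×10⁻⁶ × 132 × 2525 = 5.399 mm.
At the allowable stress the elastic shortening the wall may impose is σL/E = 80 × 2525 / (200×10³) = 1.01 mm.
The gap must absorb the remainder: g_min = 5.399 − 1.01 = 4.389 mm.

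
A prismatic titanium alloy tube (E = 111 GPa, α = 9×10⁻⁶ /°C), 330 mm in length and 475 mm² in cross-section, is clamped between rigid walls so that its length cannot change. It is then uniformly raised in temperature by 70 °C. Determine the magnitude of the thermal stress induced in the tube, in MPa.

Because both ends are immovable the net strain is zero, and the suppressed thermal strain is αΔT = 9×10⁻⁶ × 70 = 630×10⁻⁶.
The stress required to suppress this strain is σ = Eε = 111×10³ × 630×10⁻⁶ = 69.93 MPa, compressive since the tube is trying to expand.

σ ≈ 69.9 MPa (compressive)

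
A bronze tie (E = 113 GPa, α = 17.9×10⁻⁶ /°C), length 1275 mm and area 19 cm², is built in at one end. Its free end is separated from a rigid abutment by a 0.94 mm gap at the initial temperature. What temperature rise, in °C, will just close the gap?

The gap closes when αΔT L = 0.94 mm, since the tie is still unstressed at that instant.
ΔT = 0.94 / (17.9×10⁻⁶ × 1275) = 41.19 °C.

ΔT ≈ 41.2 °C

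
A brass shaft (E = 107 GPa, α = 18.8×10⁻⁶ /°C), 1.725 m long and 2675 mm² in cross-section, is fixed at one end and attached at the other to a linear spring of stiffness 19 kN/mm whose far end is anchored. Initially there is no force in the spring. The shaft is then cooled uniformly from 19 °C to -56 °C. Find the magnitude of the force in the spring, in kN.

If the spring were absent the shaft would shorten by αΔT L = 18.8×10⁻⁶ × 75 × 1725 = 2.432 mm.
Let P be the tensile force in the spring. The shaft extends elastically by PL/(AE) and the spring stretches by P/k; together these equal δ_free.
P [ L/(AE) + 1/k ] = δ_free → P [ 1725/(2675×107×10³) + 1/(19×10³) ] = 2.432.
P = 2.432 / 5.866×10⁻⁵ = 41460 N.

P ≈ 41.5 kN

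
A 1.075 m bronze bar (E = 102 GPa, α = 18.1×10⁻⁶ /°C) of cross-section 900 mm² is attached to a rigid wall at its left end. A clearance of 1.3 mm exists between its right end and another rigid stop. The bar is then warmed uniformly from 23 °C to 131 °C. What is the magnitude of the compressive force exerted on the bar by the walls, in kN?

P ≈ 68.4 kN

Unrestrained expansion: δ_free = αΔT L = 18.1×10⁻⁶ × 108 × 1075 = 2.101 mm.
After closing the 1.3 mm clearance, 2.101 − 1.3 = 0.8014 mm of expansion remains to be suppressed by the wall.
That suppressed elongation corresponds to σ = E·Δ/L = 102×10³ × 0.8014/1075 = 76.04 MPa.
Force on the wall = σA = 76.04 × 900 mm² = 68.44 kN.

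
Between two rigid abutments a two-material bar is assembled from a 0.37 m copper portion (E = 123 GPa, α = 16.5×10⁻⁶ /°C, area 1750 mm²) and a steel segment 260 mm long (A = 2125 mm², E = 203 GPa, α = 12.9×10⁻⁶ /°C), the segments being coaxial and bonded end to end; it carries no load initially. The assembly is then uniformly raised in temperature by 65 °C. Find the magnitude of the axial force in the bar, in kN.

With the walls removed the bar would change length by δ_free = Σ αᵢΔT Lᵢ = 16.5×10⁻⁶×65×370 + 12.9×10⁻⁶×65×260 = 0.6148 mm.
The rigid supports impose zero overall length change; the single axial force P common to all segments must satisfy P Σ Lᵢ/(AᵢEᵢ) = δ_free.
The series flexibility is Σ Lᵢ/(AᵢEᵢ) = 370/(1750×123×10³) + 260/(2125×203×10³) = 2.322×10⁻⁶ mm/N.
Hence P = δ_free / Σ(L/AE) = 0.6148/2.322×10⁻⁶ = 264.8 kN (compressive).

P ≈ 265 kN (compressive)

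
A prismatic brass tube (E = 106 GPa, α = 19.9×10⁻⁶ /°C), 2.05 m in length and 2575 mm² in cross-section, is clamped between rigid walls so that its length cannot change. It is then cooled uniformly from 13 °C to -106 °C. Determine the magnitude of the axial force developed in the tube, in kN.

P ≈ 646 kN (tensile)

Full restraint means ε = 0, so the stress is σ = EαΔT = 106×10³ × 19.9×10⁻⁶ × 119 = 251 MPa.
Axial force P = σA = 251 × 2575 = 646400 N = 646.4 kN, tensile.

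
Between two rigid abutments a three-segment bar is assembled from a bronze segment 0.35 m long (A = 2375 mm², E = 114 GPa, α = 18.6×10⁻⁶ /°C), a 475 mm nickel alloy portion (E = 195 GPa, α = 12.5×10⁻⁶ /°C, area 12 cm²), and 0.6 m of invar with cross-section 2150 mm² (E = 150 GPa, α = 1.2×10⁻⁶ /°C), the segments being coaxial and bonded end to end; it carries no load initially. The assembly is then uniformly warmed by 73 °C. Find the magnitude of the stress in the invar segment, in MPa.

σ ≈ 86.3 MPa (compressive)

Free thermal expansion of the whole bar: Σ αᵢΔT Lᵢ = 18.6×10⁻⁶×73×350 + 12.5×10⁻⁶×73×475 + 1.2×10⁻⁶×73×600 = 0.9612 mm.
The walls prevent any net length change, so an axial force P (same in every segment) develops. Compatibility: P · Σ Lᵢ/(AᵢEᵢ) = δ_free.
The series flexibility is Σ Lᵢ/(AᵢEᵢ) = 350/(2375×114×10³) + 475/(1200×195×10³) + 600/(2150×150×10³) = 5.183×10⁻⁶ mm/N.
So P = 0.9612 / 5.183×10⁻⁶ = 185.5 kN, compressive.
σ_{invar} = P / A = 185500 / 2150 = 86.26 MPa.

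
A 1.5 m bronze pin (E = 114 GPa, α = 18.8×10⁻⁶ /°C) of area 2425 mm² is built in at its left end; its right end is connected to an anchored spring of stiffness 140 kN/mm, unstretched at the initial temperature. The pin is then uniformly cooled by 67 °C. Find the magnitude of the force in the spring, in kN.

Free thermal contraction: δ_free = αΔT L = 18.8×10⁻⁶ × 67 × 1500 = 1.889 mm.
With a force P in the spring, the elastic change of the pin is PL/(AE) and that of the spring is P/k; compatibility requires their sum to equal δ_free.
So P = δ_free / [L/(AE) + 1/k] = 1.889 / [ 1500/(2425×114×10³) + 1/(140×10³) ].
P = 1.889 / 1.257×10⁻⁵ = 150300 N.

P ≈ 150 kN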